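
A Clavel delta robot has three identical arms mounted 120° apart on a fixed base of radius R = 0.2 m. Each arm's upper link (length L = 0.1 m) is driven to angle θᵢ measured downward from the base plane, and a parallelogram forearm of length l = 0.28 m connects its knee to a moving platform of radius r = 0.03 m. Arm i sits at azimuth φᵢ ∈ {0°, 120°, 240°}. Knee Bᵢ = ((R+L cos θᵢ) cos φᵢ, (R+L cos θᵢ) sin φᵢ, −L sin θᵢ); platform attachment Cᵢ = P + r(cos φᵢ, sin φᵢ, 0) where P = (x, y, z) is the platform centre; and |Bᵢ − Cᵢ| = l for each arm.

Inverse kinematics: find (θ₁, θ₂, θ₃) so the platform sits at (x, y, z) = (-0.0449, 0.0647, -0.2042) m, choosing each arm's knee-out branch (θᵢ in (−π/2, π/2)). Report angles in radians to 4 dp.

φ1=0.0° → target in arm frame (-0.0449, 0.0647)
  e−x'=0.2149;  (l²−L²−(e−x')²−y'²−z²)/2L = -0.1183
  θ1 = atan2(B,A) + arccos(C/0.2964) = 1.2215
φ2=120.0° → target in arm frame (0.0785, 0.0065)
  A=0.0915, B=-0.2042, C=(l²−L²−A²−y'²−z²)/(2L)=0.0914
  γ=atan2(-0.2042,0.0915)=-1.1495;  ψ=arccos(0.4085)=1.1499;  θ2=γ+ψ≈0.0005
rotate P by −φ3: (-0.0336, -0.0712, -0.2042)
  A=0.2036, B=-0.2042, C=(l²−L²−A²−y'²−z²)/(2L)=-0.0991
  θ3 = atan2(B,A) + arccos(C/0.2883) = 1.1347

θ₁ = 1.2215, θ₂ = 0.0005, θ₃ = 1.1347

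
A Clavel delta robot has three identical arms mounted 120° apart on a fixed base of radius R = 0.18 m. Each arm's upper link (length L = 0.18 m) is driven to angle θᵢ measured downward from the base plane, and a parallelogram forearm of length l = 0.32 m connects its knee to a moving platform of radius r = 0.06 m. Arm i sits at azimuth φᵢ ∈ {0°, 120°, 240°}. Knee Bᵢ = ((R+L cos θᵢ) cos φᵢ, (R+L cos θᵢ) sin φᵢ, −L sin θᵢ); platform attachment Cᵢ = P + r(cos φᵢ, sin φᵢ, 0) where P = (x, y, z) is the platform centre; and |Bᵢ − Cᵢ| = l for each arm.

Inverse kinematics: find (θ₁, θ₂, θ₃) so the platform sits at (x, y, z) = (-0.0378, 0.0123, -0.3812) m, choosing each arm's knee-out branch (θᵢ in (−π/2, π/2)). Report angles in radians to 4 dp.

θ₁ = 1.1345, θ₂ = 0.8727, θ₃ = 0.9597

rotate P by −φ1: (-0.0378, 0.0123, -0.3812)
  A cos θ + B sin θ = C:  0.1578·cos θ + -0.3812·sin θ = -0.2788
  √(A²+B²)=0.4126;  θ1 = -1.1783+2.3128 ≈ 1.1345
rotate P by −φ2: (0.0296, 0.0266, -0.3812)
  A=0.0904, B=-0.3812, C=(l²−L²−A²−y'²−z²)/(2L)=-0.2339
  γ=atan2(-0.3812,0.0904)=-1.3378;  ψ=arccos(-0.5970)=2.2105;  θ2=γ+ψ≈0.8727
arm 3 (φ=240.0°): x'=0.0082, y'=-0.0389
  A=0.1118, B=-0.3812, C=(l²−L²−A²−y'²−z²)/(2L)=-0.2481
  θ3 = atan2(B,A) + arccos(C/0.3972) = 0.9597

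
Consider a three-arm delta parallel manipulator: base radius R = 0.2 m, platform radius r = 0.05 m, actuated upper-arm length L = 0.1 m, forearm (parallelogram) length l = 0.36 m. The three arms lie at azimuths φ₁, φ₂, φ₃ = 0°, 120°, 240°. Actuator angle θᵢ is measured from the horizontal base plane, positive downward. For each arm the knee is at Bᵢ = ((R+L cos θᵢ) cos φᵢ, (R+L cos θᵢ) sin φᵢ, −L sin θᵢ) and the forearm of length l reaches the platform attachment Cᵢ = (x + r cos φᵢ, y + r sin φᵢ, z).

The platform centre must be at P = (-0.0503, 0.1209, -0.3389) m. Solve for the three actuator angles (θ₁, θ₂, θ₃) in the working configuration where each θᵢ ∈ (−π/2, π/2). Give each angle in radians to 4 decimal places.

arm 1 (φ=0.0°): x'=-0.0503, y'=0.1209
  A=0.2003, B=-0.3389, C=(l²−L²−A²−y'²−z²)/(2L)=-0.2500
  √(A²+B²)=0.3937;  θ1 = -1.0370+2.2587 ≈ 1.2217
φ2=120.0° → target in arm frame (0.1299, -0.0169)
  e−x'=0.0201;  (l²−L²−(e−x')²−y'²−z²)/2L = 0.0203
  γ=atan2(-0.3389,0.0201)=-1.5114;  ψ=arccos(0.0597)=1.5110;  θ2=γ+ψ≈-0.0004
arm 3 (φ=240.0°): x'=-0.0796, y'=-0.1040
  A=0.2296, B=-0.3389, C=(l²−L²−A²−y'²−z²)/(2L)=-0.2938
  θ3 = atan2(B,A) + arccos(C/0.4093) = 1.3961

θ₁ = 1.2217, θ₂ = -0.0004, θ₃ = 1.3961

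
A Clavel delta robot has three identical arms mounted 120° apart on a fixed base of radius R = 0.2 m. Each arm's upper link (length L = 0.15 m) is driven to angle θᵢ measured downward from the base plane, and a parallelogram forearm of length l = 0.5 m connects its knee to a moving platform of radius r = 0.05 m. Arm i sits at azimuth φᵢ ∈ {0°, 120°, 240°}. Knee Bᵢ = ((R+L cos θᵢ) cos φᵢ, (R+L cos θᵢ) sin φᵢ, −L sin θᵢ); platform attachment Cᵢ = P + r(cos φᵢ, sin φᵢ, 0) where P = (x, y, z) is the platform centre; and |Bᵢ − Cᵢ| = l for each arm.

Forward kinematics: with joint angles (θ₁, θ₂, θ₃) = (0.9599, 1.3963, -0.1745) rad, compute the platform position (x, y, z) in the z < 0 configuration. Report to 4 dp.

(-0.0466, -0.2336, -0.4628)

φ1=0.0°: virtual centre (0.2360, 0.0000, -0.1229), radius l
arm 2 at φ=120.0°: e+L cos θ2 = 0.1760;  O2 = (-0.0880, 0.1525, -0.1477)
arm 3 at φ=240.0°: e+L cos θ3 = 0.2977;  O3 = (-0.1489, -0.2578, 0.0260)
eliminate P² terms by subtracting sphere 1 from 2 and 3
[-0.6481 0.3049 -0.0497]·P = -0.0180;  [-0.7698 -0.5157 0.2978]·P = 0.0185
det = 0.5689;  x = 0.0064+0.1146z,  y = -0.0454+0.4065z
into |P−O₁|² = l²: 1.1784z² + 0.1562z + -0.1801 = 0;  Δ = 0.8733;  z = -0.4628 or 0.3303 → z<0 root = -0.4628
x = -0.0466, y = -0.2336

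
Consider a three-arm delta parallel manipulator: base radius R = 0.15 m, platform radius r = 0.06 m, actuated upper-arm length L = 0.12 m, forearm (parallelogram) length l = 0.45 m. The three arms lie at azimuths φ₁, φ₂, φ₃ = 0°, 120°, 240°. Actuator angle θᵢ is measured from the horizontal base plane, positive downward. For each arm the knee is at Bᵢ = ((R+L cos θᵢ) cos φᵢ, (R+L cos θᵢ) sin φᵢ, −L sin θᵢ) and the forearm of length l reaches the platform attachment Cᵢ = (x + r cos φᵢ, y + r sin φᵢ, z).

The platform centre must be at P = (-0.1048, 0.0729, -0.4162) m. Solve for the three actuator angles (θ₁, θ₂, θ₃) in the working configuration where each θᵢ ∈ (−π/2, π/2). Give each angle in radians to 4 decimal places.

φ1=0.0° → target in arm frame (-0.1048, 0.0729)
  e−x'=0.1948;  (l²−L²−(e−x')²−y'²−z²)/2L = -0.1183
  θ1 = atan2(B,A) + arccos(C/0.4595) = 0.6980
rotate P by −φ2: (0.1155, 0.0543, -0.4162)
  e−x'=-0.0255;  (l²−L²−(e−x')²−y'²−z²)/2L = 0.0470
  θ2 = atan2(B,A) + arccos(C/0.4170) = -0.1742
φ3=240.0° → target in arm frame (-0.0107, -0.1272)
  e−x'=0.1007;  (l²−L²−(e−x')²−y'²−z²)/2L = -0.0477
  θ3 = atan2(B,A) + arccos(C/0.4282) = 0.3491

θ₁ = 0.6980, θ₂ = -0.1742, θ₃ = 0.3491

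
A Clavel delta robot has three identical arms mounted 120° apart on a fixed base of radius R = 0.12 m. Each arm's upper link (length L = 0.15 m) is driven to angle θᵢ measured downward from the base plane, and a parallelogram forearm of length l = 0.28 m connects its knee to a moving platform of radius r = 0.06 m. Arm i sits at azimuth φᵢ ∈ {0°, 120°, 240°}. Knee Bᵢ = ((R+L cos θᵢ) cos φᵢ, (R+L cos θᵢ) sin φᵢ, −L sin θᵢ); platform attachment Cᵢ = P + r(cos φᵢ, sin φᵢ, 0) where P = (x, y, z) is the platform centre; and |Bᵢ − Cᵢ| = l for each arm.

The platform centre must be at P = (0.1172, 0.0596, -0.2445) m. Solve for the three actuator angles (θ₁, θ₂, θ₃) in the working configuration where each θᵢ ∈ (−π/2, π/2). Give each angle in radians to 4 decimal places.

θ₁ = -0.0872, θ₂ = 0.6108, θ₃ = 1.0472

rotate P by −φ1: (0.1172, 0.0596, -0.2445)
  A cos θ + B sin θ = C:  -0.0572·cos θ + -0.2445·sin θ = -0.0357
  √(A²+B²)=0.2511;  θ1 = -1.8006+1.7134 ≈ -0.0872
arm 2 (φ=120.0°): x'=-0.0070, y'=-0.1313
  e−x'=0.0670;  (l²−L²−(e−x')²−y'²−z²)/2L = -0.0854
  γ=atan2(-0.2445,0.0670)=-1.3034;  ψ=arccos(-0.3367)=1.9142;  θ2=γ+ψ≈0.6108
arm 3 (φ=240.0°): x'=-0.1102, y'=0.0717
  e−x'=0.1702;  (l²−L²−(e−x')²−y'²−z²)/2L = -0.1266
  √(A²+B²)=0.2979;  θ3 = -0.9626+2.0099 ≈ 1.0472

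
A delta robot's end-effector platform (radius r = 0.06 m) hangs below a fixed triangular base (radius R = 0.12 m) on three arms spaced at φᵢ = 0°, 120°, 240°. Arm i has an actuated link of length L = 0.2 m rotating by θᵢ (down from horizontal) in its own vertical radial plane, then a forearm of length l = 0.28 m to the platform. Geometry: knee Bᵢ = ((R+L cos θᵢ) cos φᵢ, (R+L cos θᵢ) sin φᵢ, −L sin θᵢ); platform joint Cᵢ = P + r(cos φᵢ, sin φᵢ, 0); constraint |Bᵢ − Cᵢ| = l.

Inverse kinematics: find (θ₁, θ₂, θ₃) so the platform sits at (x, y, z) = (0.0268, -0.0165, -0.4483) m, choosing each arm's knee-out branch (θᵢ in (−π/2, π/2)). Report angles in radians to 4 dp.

rotate P by −φ1: (0.0268, -0.0165, -0.4483)
  A cos θ + B sin θ = C:  0.0332·cos θ + -0.4483·sin θ = -0.4099
  γ=atan2(-0.4483,0.0332)=-1.4969;  ψ=arccos(-0.9118)=2.7184;  θ1=γ+ψ≈1.2215
arm 2 (φ=120.0°): x'=-0.0277, y'=-0.0150
  A cos θ + B sin θ = C:  0.0877·cos θ + -0.4483·sin θ = -0.4262
  θ2 = atan2(B,A) + arccos(C/0.4568) = 1.3960
rotate P by −φ3: (0.0009, 0.0315, -0.4483)
  e−x'=0.0591;  (l²−L²−(e−x')²−y'²−z²)/2L = -0.4176
  √(A²+B²)=0.4522;  θ3 = -1.4397+2.7482 ≈ 1.3085

θ₁ = 1.2215, θ₂ = 1.3960, θ₃ = 1.3085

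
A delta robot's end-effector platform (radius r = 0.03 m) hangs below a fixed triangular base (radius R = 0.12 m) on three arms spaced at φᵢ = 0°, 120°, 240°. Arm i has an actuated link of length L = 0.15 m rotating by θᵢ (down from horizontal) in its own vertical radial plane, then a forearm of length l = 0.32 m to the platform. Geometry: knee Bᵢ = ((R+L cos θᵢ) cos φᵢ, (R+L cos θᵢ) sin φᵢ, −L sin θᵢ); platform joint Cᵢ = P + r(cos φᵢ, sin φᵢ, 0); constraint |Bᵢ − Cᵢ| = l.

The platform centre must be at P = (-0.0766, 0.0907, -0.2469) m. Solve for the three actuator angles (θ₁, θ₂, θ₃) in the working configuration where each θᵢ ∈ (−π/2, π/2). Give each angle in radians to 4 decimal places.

θ₁ = 0.7855, θ₂ = -0.3493, θ₃ = 0.6111

arm 1 (φ=0.0°): x'=-0.0766, y'=0.0907
  A=0.1666, B=-0.2469, C=(l²−L²−A²−y'²−z²)/(2L)=-0.0568
  θ1 = atan2(B,A) + arccos(C/0.2979) = 0.7855
φ2=120.0° → target in arm frame (0.1168, 0.0210)
  A cos θ + B sin θ = C:  -0.0268·cos θ + -0.2469·sin θ = 0.0593
  θ2 = atan2(B,A) + arccos(C/0.2484) = -0.3493
φ3=240.0° → target in arm frame (-0.0402, -0.1117)
  e−x'=0.1302;  (l²−L²−(e−x')²−y'²−z²)/2L = -0.0350
  θ3 = atan2(B,A) + arccos(C/0.2791) = 0.6111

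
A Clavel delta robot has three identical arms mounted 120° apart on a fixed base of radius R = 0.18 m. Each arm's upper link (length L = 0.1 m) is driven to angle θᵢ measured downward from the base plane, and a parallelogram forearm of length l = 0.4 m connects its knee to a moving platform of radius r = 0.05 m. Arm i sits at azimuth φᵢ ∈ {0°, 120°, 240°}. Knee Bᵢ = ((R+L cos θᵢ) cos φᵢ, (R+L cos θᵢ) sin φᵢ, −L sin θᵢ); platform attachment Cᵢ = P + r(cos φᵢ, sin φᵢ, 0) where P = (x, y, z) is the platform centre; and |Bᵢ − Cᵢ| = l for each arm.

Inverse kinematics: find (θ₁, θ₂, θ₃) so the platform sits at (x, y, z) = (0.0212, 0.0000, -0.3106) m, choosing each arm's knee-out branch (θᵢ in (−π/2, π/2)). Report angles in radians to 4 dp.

θ₁ = -0.3490, θ₂ = -0.0872, θ₃ = -0.0872

rotate P by −φ1: (0.0212, 0.0000, -0.3106)
  A=0.1088, B=-0.3106, C=(l²−L²−A²−y'²−z²)/(2L)=0.2085
  √(A²+B²)=0.3291;  θ1 = -1.2339+0.8849 ≈ -0.3490
rotate P by −φ2: (-0.0106, -0.0184, -0.3106)
  A=0.1406, B=-0.3106, C=(l²−L²−A²−y'²−z²)/(2L)=0.1671
  γ=atan2(-0.3106,0.1406)=-1.1457;  ψ=arccos(0.4901)=1.0585;  θ2=γ+ψ≈-0.0872
φ3=240.0° → target in arm frame (-0.0106, 0.0184)
  e−x'=0.1406;  (l²−L²−(e−x')²−y'²−z²)/2L = 0.1671
  θ3 = atan2(B,A) + arccos(C/0.3409) = -0.0872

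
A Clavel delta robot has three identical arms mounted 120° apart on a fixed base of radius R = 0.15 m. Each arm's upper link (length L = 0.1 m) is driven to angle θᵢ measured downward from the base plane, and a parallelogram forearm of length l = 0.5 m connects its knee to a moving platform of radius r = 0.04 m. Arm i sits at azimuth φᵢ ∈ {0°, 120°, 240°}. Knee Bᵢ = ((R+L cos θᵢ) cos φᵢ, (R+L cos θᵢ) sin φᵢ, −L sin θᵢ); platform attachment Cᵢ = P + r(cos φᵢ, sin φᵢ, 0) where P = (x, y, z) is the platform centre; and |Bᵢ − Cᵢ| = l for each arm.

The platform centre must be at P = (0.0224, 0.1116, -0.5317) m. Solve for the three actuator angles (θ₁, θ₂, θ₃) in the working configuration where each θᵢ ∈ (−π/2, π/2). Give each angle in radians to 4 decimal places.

arm 1 (φ=0.0°): x'=0.0224, y'=0.1116
  A cos θ + B sin θ = C:  0.0876·cos θ + -0.5317·sin θ = -0.3142
  θ1 = atan2(B,A) + arccos(C/0.5389) = 0.7857
rotate P by −φ2: (0.0854, -0.0752, -0.5317)
  A cos θ + B sin θ = C:  0.0246·cos θ + -0.5317·sin θ = -0.2448
  θ2 = atan2(B,A) + arccos(C/0.5323) = 0.5241
φ3=240.0° → target in arm frame (-0.1078, -0.0364)
  A cos θ + B sin θ = C:  0.2178·cos θ + -0.5317·sin θ = -0.4574
  √(A²+B²)=0.5746;  θ3 = -1.1819+2.4916 ≈ 1.3097

θ₁ = 0.7857, θ₂ = 0.5241, θ₃ = 1.3097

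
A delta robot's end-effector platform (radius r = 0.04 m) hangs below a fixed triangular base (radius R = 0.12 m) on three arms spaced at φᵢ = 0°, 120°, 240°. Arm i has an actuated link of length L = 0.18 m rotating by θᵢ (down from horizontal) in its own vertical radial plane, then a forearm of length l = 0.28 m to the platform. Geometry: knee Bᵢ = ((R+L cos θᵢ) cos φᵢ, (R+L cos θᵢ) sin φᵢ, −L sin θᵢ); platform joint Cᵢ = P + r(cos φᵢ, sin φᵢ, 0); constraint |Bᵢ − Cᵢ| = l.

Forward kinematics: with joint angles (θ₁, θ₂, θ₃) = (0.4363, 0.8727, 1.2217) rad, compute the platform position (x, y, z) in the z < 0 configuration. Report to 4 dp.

(0.0948, 0.0564, -0.3067)

φ1=0.0°: virtual centre (0.2431, 0.0000, -0.0761), radius l
centre 2 = (0.1957·cos120.0°, 0.1957·sin120.0°, -0.1379) = (-0.0978, 0.1695, -0.1379)
φ3=240.0°: virtual centre (-0.0708, -0.1226, -0.1691), radius l
|centre ₂|²−|centre ₁|² = -0.0076;  |centre ₃|²−|centre ₁|² = -0.0163
linear system: -0.6820x+0.3390y = -0.0076−-0.1237z; -0.6278x+-0.2452y = -0.0163−-0.1862z
det = 0.3800;  x = 0.0194+-0.2458z,  y = 0.0166+-0.1298z
into |P−centre ₁|² = l²: 1.0773z² + 0.2578z + -0.0223 = 0;  Δ = 0.1625;  z = -0.3067 or 0.0674 → z<0 root = -0.3067
x = 0.0948, y = 0.0564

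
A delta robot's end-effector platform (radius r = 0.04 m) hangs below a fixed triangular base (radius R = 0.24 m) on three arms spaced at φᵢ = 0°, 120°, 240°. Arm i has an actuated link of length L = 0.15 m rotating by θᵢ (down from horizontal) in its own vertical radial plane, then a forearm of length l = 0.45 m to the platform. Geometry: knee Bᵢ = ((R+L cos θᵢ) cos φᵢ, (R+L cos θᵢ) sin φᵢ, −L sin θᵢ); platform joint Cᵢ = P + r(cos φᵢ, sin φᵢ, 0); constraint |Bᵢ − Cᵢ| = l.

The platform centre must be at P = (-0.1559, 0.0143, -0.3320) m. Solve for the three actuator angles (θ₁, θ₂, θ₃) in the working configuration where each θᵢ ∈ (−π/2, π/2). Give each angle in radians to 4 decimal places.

φ1=0.0° → target in arm frame (-0.1559, 0.0143)
  A cos θ + B sin θ = C:  0.3559·cos θ + -0.3320·sin θ = -0.1903
  γ=atan2(-0.3320,0.3559)=-0.7507;  ψ=arccos(-0.3910)=1.9725;  θ1=γ+ψ≈1.2219
arm 2 (φ=120.0°): x'=0.0903, y'=0.1279
  e−x'=0.1097;  (l²−L²−(e−x')²−y'²−z²)/2L = 0.1380
  √(A²+B²)=0.3496;  θ2 = -1.2518+1.1651 ≈ -0.0867
φ3=240.0° → target in arm frame (0.0656, -0.1422)
  e−x'=0.1344;  (l²−L²−(e−x')²−y'²−z²)/2L = 0.1050
  γ=atan2(-0.3320,0.1344)=-1.1861;  ψ=arccos(0.2931)=1.2733;  θ3=γ+ψ≈0.0873

θ₁ = 1.2219, θ₂ = -0.0867, θ₃ = 0.0873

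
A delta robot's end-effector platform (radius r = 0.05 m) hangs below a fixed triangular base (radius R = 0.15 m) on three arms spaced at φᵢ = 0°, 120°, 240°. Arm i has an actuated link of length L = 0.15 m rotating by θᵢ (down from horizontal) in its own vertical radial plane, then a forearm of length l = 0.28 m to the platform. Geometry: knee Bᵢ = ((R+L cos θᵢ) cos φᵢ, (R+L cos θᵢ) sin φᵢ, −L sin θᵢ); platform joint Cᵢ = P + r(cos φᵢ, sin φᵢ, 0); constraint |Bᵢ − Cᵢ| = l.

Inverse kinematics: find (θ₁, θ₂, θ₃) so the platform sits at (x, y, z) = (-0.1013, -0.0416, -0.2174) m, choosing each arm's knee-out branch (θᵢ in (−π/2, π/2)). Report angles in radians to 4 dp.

θ₁ = 1.1348, θ₂ = 0.5236, θ₃ = 0.0003

φ1=0.0° → target in arm frame (-0.1013, -0.0416)
  A=0.2013, B=-0.2174, C=(l²−L²−A²−y'²−z²)/(2L)=-0.1121
  γ=atan2(-0.2174,0.2013)=-0.8238;  ψ=arccos(-0.3782)=1.9586;  θ1=γ+ψ≈1.1348
rotate P by −φ2: (0.0146, 0.1085, -0.2174)
  A cos θ + B sin θ = C:  0.0854·cos θ + -0.2174·sin θ = -0.0348
  θ2 = atan2(B,A) + arccos(C/0.2336) = 0.5236
φ3=240.0° → target in arm frame (0.0867, -0.0669)
  A=0.0133, B=-0.2174, C=(l²−L²−A²−y'²−z²)/(2L)=0.0133
  γ=atan2(-0.2174,0.0133)=-1.5096;  ψ=arccos(0.0609)=1.5098;  θ3=γ+ψ≈0.0003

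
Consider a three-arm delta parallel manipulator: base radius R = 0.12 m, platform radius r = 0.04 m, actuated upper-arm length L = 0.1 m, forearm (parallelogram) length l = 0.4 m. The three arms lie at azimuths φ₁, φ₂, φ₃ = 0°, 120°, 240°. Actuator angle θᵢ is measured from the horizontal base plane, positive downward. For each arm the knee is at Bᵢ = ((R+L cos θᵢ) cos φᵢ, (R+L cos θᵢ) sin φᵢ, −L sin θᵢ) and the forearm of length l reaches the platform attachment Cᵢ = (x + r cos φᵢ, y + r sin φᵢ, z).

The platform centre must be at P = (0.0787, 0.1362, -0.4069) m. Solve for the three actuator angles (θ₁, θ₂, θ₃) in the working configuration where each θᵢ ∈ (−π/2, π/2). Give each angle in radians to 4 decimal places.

θ₁ = 0.4358, θ₂ = 0.4363, θ₃ = 1.3959

rotate P by −φ1: (0.0787, 0.1362, -0.4069)
  e−x'=0.0013;  (l²−L²−(e−x')²−y'²−z²)/2L = -0.1706
  θ1 = atan2(B,A) + arccos(C/0.4069) = 0.4358
φ2=120.0° → target in arm frame (0.0786, -0.1363)
  e−x'=0.0014;  (l²−L²−(e−x')²−y'²−z²)/2L = -0.1707
  γ=atan2(-0.4069,0.0014)=-1.5674;  ψ=arccos(-0.4195)=2.0036;  θ2=γ+ψ≈0.4363
rotate P by −φ3: (-0.1573, 0.0001, -0.4069)
  A cos θ + B sin θ = C:  0.2373·cos θ + -0.4069·sin θ = -0.3594
  θ3 = atan2(B,A) + arccos(C/0.4710) = 1.3959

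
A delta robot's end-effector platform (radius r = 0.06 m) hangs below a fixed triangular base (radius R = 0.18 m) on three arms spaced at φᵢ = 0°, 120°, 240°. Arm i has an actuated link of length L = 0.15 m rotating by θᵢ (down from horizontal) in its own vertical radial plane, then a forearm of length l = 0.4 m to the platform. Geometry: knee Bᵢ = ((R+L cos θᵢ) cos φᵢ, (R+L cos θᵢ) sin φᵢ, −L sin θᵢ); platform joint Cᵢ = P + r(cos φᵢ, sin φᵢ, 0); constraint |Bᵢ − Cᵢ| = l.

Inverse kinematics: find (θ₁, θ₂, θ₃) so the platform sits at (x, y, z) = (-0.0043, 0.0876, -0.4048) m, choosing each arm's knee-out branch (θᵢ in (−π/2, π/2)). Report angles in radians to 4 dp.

θ₁ = 0.6981, θ₂ = 0.3493, θ₃ = 0.9599

φ1=0.0° → target in arm frame (-0.0043, 0.0876)
  A cos θ + B sin θ = C:  0.1243·cos θ + -0.4048·sin θ = -0.1650
  γ=atan2(-0.4048,0.1243)=-1.2729;  ψ=arccos(-0.3896)=1.9709;  θ1=γ+ψ≈0.6981
φ2=120.0° → target in arm frame (0.0780, -0.0401)
  A cos θ + B sin θ = C:  0.0420·cos θ + -0.4048·sin θ = -0.0991
  θ2 = atan2(B,A) + arccos(C/0.4070) = 0.3493
arm 3 (φ=240.0°): x'=-0.0737, y'=-0.0475
  e−x'=0.1937;  (l²−L²−(e−x')²−y'²−z²)/2L = -0.2205
  θ3 = atan2(B,A) + arccos(C/0.4488) = 0.9599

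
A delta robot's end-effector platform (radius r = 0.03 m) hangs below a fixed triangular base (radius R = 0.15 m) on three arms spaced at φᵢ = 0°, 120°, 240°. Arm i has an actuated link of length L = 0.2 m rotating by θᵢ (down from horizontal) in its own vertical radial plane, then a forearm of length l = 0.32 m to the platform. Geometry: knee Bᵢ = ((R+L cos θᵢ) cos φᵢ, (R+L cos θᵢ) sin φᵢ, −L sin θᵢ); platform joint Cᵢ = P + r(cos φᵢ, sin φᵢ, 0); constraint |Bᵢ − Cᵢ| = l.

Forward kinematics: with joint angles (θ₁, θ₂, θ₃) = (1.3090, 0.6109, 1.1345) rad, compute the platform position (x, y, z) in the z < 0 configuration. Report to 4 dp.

(-0.0789, 0.0745, -0.3776)

φ1=0.0°: virtual centre (0.1718, 0.0000, -0.1932), radius l
φ2=120.0°: virtual centre (-0.1419, 0.2458, -0.1147), radius l
φ3=240.0°: virtual centre (-0.1023, -0.1771, -0.1813), radius l
|S₂|²−|S₁|² = 0.0269;  |S₃|²−|S₁|² = 0.0079
linear system: -0.6274x+0.4916y = 0.0269−0.1569z; -0.5480x+-0.3542y = 0.0079−0.0238z
Cramer: x(z) = -0.0272+0.1369z;  y(z) = 0.0199-0.1445z
into |P−S₁|² = l²: 1.0396z² + 0.3261z + -0.0251 = 0;  Δ = 0.2106;  z = -0.3776 or 0.0639 → z<0 root = -0.3776
x = -0.0789, y = 0.0745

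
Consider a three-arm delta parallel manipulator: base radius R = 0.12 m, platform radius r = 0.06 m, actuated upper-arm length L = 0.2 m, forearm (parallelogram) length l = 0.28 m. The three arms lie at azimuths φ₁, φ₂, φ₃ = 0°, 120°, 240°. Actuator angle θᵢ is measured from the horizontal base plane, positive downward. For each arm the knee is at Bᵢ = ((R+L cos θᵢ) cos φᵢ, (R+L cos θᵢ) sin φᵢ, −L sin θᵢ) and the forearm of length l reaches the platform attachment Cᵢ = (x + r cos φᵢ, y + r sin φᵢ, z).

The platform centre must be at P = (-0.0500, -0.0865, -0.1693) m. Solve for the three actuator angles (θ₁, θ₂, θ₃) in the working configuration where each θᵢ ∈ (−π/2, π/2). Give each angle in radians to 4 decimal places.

θ₁ = 0.6984, θ₂ = 0.6979, θ₃ = -0.3488

φ1=0.0° → target in arm frame (-0.0500, -0.0865)
  A cos θ + B sin θ = C:  0.1100·cos θ + -0.1693·sin θ = -0.0246
  √(A²+B²)=0.2019;  θ1 = -0.9946+1.6930 ≈ 0.6984
arm 2 (φ=120.0°): x'=-0.0499, y'=0.0866
  A cos θ + B sin θ = C:  0.1099·cos θ + -0.1693·sin θ = -0.0246
  √(A²+B²)=0.2018;  θ2 = -0.9950+1.6929 ≈ 0.6979
φ3=240.0° → target in arm frame (0.0999, -0.0001)
  A cos θ + B sin θ = C:  -0.0399·cos θ + -0.1693·sin θ = 0.0204
  γ=atan2(-0.1693,-0.0399)=-1.8023;  ψ=arccos(0.1171)=1.4535;  θ3=γ+ψ≈-0.3488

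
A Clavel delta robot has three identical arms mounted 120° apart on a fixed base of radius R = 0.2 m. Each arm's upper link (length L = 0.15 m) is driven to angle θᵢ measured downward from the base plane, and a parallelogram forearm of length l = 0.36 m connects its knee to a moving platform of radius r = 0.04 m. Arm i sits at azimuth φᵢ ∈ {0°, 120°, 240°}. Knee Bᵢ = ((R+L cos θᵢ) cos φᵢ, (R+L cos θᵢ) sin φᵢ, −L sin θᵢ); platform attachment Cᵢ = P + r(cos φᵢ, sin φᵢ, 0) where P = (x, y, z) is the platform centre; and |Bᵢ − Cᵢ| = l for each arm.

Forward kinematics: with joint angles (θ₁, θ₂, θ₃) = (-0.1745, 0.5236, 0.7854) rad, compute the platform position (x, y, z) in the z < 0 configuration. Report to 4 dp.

φ1=0.0°: virtual centre (0.3077, 0.0000, 0.0260), radius l
centre 2 = (0.2899·cos120.0°, 0.2899·sin120.0°, -0.0750) = (-0.1450, 0.2511, -0.0750)
φ3=240.0°: virtual centre (-0.1330, -0.2304, -0.1061), radius l
subtract pairs → two planes through P
plane₁₂: -0.9053x+0.5021y+-0.2021z = -0.0057
det = 0.8599;  x = 0.0108+-0.2626z,  y = 0.0082+-0.0710z
quadratic in z: (1.0740)z²+(0.1027)z+(-0.0407)=0, √Δ=0.4306 → z ∈ {-0.2483, 0.1527}; z = -0.2483 (taking z<0)
x = 0.0760, y = 0.0258

(0.0760, 0.0258, -0.2483)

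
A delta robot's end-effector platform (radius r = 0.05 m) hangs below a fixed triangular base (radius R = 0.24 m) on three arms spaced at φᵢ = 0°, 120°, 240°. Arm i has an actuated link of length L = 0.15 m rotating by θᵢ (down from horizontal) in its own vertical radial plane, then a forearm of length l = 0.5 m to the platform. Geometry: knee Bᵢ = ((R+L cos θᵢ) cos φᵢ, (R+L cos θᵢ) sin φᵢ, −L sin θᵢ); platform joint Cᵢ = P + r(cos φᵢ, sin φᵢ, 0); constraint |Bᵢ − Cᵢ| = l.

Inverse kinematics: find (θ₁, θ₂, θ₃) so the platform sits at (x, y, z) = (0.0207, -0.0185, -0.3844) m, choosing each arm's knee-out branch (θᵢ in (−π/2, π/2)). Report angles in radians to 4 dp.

arm 1 (φ=0.0°): x'=0.0207, y'=-0.0185
  A=0.1693, B=-0.3844, C=(l²−L²−A²−y'²−z²)/(2L)=0.1691
  θ1 = atan2(B,A) + arccos(C/0.4200) = 0.0005
rotate P by −φ2: (-0.0264, -0.0087, -0.3844)
  e−x'=0.2164;  (l²−L²−(e−x')²−y'²−z²)/2L = 0.1095
  γ=atan2(-0.3844,0.2164)=-1.0581;  ψ=arccos(0.2482)=1.3200;  θ2=γ+ψ≈0.2619
φ3=240.0° → target in arm frame (0.0057, 0.0272)
  A cos θ + B sin θ = C:  0.1843·cos θ + -0.3844·sin θ = 0.1501
  γ=atan2(-0.3844,0.1843)=-1.1237;  ψ=arccos(0.3520)=1.2111;  θ3=γ+ψ≈0.0874

θ₁ = 0.0005, θ₂ = 0.2619, θ₃ = 0.0874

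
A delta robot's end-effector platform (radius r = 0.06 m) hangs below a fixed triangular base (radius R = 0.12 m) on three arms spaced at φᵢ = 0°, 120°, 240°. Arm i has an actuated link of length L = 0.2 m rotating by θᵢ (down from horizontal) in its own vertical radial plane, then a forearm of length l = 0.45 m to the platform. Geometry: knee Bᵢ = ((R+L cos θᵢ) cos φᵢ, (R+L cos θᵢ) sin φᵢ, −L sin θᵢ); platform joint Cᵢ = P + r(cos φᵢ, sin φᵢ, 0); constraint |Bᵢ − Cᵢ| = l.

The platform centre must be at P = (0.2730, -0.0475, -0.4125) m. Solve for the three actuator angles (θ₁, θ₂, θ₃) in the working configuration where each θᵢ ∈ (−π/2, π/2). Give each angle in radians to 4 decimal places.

θ₁ = -0.1744, θ₂ = 1.1344, θ₃ = 0.9597

φ1=0.0° → target in arm frame (0.2730, -0.0475)
  A cos θ + B sin θ = C:  -0.2130·cos θ + -0.4125·sin θ = -0.1382
  γ=atan2(-0.4125,-0.2130)=-2.0474;  ψ=arccos(-0.2977)=1.8731;  θ1=γ+ψ≈-0.1744
arm 2 (φ=120.0°): x'=-0.1776, y'=-0.2127
  A cos θ + B sin θ = C:  0.2376·cos θ + -0.4125·sin θ = -0.2734
  θ2 = atan2(B,A) + arccos(C/0.4761) = 1.1344
φ3=240.0° → target in arm frame (-0.0954, 0.2602)
  A cos θ + B sin θ = C:  0.1554·cos θ + -0.4125·sin θ = -0.2487
  θ3 = atan2(B,A) + arccos(C/0.4408) = 0.9597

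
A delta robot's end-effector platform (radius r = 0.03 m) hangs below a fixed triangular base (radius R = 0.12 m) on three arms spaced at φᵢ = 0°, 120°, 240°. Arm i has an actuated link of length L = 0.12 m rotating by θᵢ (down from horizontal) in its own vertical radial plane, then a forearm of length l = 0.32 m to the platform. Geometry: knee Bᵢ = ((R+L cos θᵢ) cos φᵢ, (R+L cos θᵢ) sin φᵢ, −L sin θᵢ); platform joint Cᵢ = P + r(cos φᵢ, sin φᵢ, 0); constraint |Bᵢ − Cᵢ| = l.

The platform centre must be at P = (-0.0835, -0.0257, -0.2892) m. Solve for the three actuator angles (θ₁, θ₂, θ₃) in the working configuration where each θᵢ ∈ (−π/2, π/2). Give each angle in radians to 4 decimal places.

θ₁ = 0.8726, θ₂ = 0.3494, θ₃ = 0.0875

rotate P by −φ1: (-0.0835, -0.0257, -0.2892)
  A=0.1735, B=-0.2892, C=(l²−L²−A²−y'²−z²)/(2L)=-0.1100
  θ1 = atan2(B,A) + arccos(C/0.3373) = 0.8726
rotate P by −φ2: (0.0195, 0.0852, -0.2892)
  e−x'=0.0705;  (l²−L²−(e−x')²−y'²−z²)/2L = -0.0328
  θ2 = atan2(B,A) + arccos(C/0.2977) = 0.3494
arm 3 (φ=240.0°): x'=0.0640, y'=-0.0595
  A=0.0260, B=-0.2892, C=(l²−L²−A²−y'²−z²)/(2L)=0.0006
  γ=atan2(-0.2892,0.0260)=-1.4812;  ψ=arccos(0.0022)=1.5686;  θ3=γ+ψ≈0.0875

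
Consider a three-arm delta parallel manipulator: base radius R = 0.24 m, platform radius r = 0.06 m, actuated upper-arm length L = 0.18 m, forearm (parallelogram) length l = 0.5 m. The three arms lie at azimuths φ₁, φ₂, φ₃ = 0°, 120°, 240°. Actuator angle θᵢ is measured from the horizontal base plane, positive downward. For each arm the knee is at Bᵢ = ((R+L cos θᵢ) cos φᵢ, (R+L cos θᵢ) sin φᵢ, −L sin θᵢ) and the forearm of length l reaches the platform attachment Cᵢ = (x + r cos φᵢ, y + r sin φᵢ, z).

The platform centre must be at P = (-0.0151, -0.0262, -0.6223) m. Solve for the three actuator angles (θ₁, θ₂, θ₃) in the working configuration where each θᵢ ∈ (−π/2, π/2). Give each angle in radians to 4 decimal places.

φ1=0.0° → target in arm frame (-0.0151, -0.0262)
  A=0.1951, B=-0.6223, C=(l²−L²−A²−y'²−z²)/(2L)=-0.5789
  √(A²+B²)=0.6522;  θ1 = -1.2670+2.6631 ≈ 1.3961
rotate P by −φ2: (-0.0151, 0.0262, -0.6223)
  A=0.1951, B=-0.6223, C=(l²−L²−A²−y'²−z²)/(2L)=-0.5790
  θ2 = atan2(B,A) + arccos(C/0.6522) = 1.3962
φ3=240.0° → target in arm frame (0.0302, 0.0000)
  A=0.1498, B=-0.6223, C=(l²−L²−A²−y'²−z²)/(2L)=-0.5336
  γ=atan2(-0.6223,0.1498)=-1.3346;  ψ=arccos(-0.8336)=2.5564;  θ3=γ+ψ≈1.2218

θ₁ = 1.3961, θ₂ = 1.3962, θ₃ = 1.2218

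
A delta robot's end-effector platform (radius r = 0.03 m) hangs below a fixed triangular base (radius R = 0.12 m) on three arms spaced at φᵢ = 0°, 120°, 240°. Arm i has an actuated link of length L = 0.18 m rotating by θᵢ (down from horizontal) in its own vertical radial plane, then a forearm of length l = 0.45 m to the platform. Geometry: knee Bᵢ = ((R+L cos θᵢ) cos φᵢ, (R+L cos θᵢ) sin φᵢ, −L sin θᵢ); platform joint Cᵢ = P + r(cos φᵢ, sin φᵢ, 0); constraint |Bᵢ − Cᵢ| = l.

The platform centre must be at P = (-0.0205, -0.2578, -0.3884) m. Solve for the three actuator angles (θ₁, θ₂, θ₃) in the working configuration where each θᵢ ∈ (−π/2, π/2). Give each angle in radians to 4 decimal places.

arm 1 (φ=0.0°): x'=-0.0205, y'=-0.2578
  A=0.1105, B=-0.3884, C=(l²−L²−A²−y'²−z²)/(2L)=-0.1651
  γ=atan2(-0.3884,0.1105)=-1.2936;  ψ=arccos(-0.4088)=1.9919;  θ1=γ+ψ≈0.6983
φ2=120.0° → target in arm frame (-0.2130, 0.1467)
  A cos θ + B sin θ = C:  0.3030·cos θ + -0.3884·sin θ = -0.2613
  √(A²+B²)=0.4926;  θ2 = -0.9083+2.1300 ≈ 1.2217
rotate P by −φ3: (0.2335, 0.1111, -0.3884)
  A cos θ + B sin θ = C:  -0.1435·cos θ + -0.3884·sin θ = -0.0381
  √(A²+B²)=0.4141;  θ3 = -1.9247+1.6629 ≈ -0.2619

θ₁ = 0.6983, θ₂ = 1.2217, θ₃ = -0.2619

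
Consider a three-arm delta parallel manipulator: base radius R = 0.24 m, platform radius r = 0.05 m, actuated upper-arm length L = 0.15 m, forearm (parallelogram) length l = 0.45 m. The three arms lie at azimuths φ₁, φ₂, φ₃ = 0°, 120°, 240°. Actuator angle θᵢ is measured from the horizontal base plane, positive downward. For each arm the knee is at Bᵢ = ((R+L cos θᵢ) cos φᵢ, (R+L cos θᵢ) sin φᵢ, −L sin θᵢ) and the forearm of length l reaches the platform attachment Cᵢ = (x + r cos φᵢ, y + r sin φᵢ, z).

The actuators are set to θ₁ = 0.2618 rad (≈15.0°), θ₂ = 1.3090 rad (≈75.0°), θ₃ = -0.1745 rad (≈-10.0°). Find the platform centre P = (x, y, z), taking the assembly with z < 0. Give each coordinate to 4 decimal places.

centre 1 = (0.3349·cos0.0°, 0.3349·sin0.0°, -0.0388) = (0.3349, 0.0000, -0.0388)
arm 2 at φ=120.0°: (R−r)+L cos θ2 = 0.2288;  centre 2 = (-0.1144, 0.1982, -0.1449)
arm 3 at φ=240.0°: (R−r)+L cos θ3 = 0.3377;  centre 3 = (-0.1689, -0.2925, 0.0260)
eliminate P² terms by subtracting sphere 1 from 2 and 3
[-0.8986 0.3963 -0.2121]·P = -0.0403;  [-1.0075 -0.5850 0.1297]·P = 0.0011
Cramer: x(z) = 0.0250-0.0786z;  y(z) = -0.0449+0.3571z
into |P−centre ₁|² = l²: 1.1337z² + 0.0942z + -0.1030 = 0;  Δ = 0.4758;  z = -0.3458 or 0.2627 → z<0 root = -0.3458
x = 0.0522, y = -0.1684

(0.0522, -0.1684, -0.3458)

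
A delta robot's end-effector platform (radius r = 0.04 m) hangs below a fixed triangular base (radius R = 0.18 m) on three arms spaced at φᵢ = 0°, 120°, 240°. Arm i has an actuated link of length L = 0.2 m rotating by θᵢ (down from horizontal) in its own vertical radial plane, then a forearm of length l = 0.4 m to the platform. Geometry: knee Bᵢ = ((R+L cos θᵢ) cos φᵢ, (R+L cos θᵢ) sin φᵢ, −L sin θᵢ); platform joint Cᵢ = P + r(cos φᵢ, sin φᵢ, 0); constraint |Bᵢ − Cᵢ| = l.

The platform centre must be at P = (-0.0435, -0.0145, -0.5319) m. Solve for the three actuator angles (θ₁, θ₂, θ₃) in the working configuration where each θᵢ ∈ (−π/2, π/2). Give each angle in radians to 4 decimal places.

arm 1 (φ=0.0°): x'=-0.0435, y'=-0.0145
  A=0.1835, B=-0.5319, C=(l²−L²−A²−y'²−z²)/(2L)=-0.4920
  γ=atan2(-0.5319,0.1835)=-1.2386;  ψ=arccos(-0.8744)=2.6350;  θ1=γ+ψ≈1.3964
φ2=120.0° → target in arm frame (0.0092, 0.0449)
  A cos θ + B sin θ = C:  0.1308·cos θ + -0.5319·sin θ = -0.4551
  √(A²+B²)=0.5477;  θ2 = -1.3297+2.5515 ≈ 1.2218
rotate P by −φ3: (0.0343, -0.0304, -0.5319)
  e−x'=0.1057;  (l²−L²−(e−x')²−y'²−z²)/2L = -0.4375
  θ3 = atan2(B,A) + arccos(C/0.5423) = 1.1349

θ₁ = 1.3964, θ₂ = 1.2218, θ₃ = 1.1349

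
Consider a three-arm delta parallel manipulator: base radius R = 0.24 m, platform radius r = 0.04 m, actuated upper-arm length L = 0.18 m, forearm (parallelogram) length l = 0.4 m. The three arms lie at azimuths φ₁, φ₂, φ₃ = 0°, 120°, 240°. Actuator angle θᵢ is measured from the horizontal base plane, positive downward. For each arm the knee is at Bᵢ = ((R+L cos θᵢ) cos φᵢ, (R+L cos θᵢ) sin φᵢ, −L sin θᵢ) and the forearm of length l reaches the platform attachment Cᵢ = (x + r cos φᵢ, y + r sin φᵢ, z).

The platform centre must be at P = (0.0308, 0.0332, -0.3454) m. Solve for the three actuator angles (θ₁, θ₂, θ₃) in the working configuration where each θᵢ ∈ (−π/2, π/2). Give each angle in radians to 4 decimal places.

arm 1 (φ=0.0°): x'=0.0308, y'=0.0332
  A cos θ + B sin θ = C:  0.1692·cos θ + -0.3454·sin θ = -0.0595
  θ1 = atan2(B,A) + arccos(C/0.3846) = 0.6109
arm 2 (φ=120.0°): x'=0.0134, y'=-0.0433
  A cos θ + B sin θ = C:  0.1866·cos θ + -0.3454·sin θ = -0.0789
  γ=atan2(-0.3454,0.1866)=-1.0754;  ψ=arccos(-0.2010)=1.7732;  θ2=γ+ψ≈0.6978
arm 3 (φ=240.0°): x'=-0.0442, y'=0.0101
  A cos θ + B sin θ = C:  0.2442·cos θ + -0.3454·sin θ = -0.1428
  θ3 = atan2(B,A) + arccos(C/0.4230) = 0.9597

θ₁ = 0.6109, θ₂ = 0.6978, θ₃ = 0.9597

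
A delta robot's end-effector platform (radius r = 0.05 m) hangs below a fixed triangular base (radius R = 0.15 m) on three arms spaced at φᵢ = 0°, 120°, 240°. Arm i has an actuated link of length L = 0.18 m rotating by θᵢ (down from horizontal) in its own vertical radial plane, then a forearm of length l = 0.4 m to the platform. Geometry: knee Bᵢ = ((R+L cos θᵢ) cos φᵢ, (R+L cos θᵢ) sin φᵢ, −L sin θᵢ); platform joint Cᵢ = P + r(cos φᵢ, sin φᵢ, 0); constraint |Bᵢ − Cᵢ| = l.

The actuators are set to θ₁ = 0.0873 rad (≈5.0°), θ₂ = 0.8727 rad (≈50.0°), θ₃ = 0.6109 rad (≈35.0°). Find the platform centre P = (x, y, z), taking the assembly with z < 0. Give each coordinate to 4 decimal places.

arm 1 at φ=0.0°: ρ1 = 0.2793;  S1 = (0.2793, 0.0000, -0.0157)
φ2=120.0°: virtual centre (-0.1078, 0.1868, -0.1379), radius l
φ3=240.0°: virtual centre (-0.1237, -0.2143, -0.1032), radius l
|S₂|²−|S₁|² = -0.0127;  |S₃|²−|S₁|² = -0.0064
plane₁₂: -0.7743x+0.3736y+-0.2444z = -0.0127
det = 0.6330;  x = 0.0124+-0.2688z,  y = -0.0084+0.0970z
sphere 1 gives Az²+Bz+C=0 with A=1.0817, B=0.1733, C=-0.0884;  B²−4AC=0.4126;  roots -0.3770, 0.2168;  negative root z = -0.3770
x = 0.1137, y = -0.0450

(0.1137, -0.0450, -0.3770)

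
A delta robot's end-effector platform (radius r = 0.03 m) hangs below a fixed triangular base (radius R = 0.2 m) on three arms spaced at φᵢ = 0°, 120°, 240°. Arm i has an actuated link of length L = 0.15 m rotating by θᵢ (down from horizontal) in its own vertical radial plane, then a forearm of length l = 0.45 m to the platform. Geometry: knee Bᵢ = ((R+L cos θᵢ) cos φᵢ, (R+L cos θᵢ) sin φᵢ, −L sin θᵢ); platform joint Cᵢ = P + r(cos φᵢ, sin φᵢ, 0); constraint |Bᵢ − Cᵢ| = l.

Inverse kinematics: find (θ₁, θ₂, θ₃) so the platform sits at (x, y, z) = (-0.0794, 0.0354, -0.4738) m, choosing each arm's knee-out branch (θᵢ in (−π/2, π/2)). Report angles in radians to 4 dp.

rotate P by −φ1: (-0.0794, 0.0354, -0.4738)
  A=0.2494, B=-0.4738, C=(l²−L²−A²−y'²−z²)/(2L)=-0.3598
  θ1 = atan2(B,A) + arccos(C/0.5354) = 1.2214
rotate P by −φ2: (0.0704, 0.0511, -0.4738)
  A=0.0996, B=-0.4738, C=(l²−L²−A²−y'²−z²)/(2L)=-0.1901
  γ=atan2(-0.4738,0.0996)=-1.3635;  ψ=arccos(-0.3926)=1.9742;  θ2=γ+ψ≈0.6107
φ3=240.0° → target in arm frame (0.0090, -0.0865)
  e−x'=0.1610;  (l²−L²−(e−x')²−y'²−z²)/2L = -0.2596
  γ=atan2(-0.4738,0.1610)=-1.2433;  ψ=arccos(-0.5187)=2.1162;  θ3=γ+ψ≈0.8728

θ₁ = 1.2214, θ₂ = 0.6107, θ₃ = 0.8728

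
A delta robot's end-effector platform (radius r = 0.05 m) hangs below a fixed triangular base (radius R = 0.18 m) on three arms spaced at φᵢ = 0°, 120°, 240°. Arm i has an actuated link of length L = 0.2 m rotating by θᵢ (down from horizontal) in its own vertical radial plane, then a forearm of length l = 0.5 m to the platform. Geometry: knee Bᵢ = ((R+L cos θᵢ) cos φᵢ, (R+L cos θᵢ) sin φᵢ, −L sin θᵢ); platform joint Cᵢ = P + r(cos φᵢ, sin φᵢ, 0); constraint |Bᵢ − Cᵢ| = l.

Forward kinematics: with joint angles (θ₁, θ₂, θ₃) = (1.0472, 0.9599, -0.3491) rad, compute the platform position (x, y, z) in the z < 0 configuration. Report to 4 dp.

O1 = (0.2300·cos0.0°, 0.2300·sin0.0°, -0.1732) = (0.2300, 0.0000, -0.1732)
O2 = (0.2447·cos120.0°, 0.2447·sin120.0°, -0.1638) = (-0.1224, 0.2119, -0.1638)
arm 3 at φ=240.0°: ρ3 = 0.3179;  O3 = (-0.1590, -0.2753, 0.0684)
subtract pairs → two planes through P
plane₁₂: -0.7047x+0.4239y+0.0188z = 0.0038
Cramer: x(z) = -0.0164+0.2997z;  y(z) = -0.0183+0.4541z
into |P−O₁|² = l²: 1.2960z² + 0.1821z + -0.1589 = 0;  Δ = 0.8571;  z = -0.4274 or 0.2869 → z<0 root = -0.4274
x = -0.1445, y = -0.2124

(-0.1445, -0.2124, -0.4274)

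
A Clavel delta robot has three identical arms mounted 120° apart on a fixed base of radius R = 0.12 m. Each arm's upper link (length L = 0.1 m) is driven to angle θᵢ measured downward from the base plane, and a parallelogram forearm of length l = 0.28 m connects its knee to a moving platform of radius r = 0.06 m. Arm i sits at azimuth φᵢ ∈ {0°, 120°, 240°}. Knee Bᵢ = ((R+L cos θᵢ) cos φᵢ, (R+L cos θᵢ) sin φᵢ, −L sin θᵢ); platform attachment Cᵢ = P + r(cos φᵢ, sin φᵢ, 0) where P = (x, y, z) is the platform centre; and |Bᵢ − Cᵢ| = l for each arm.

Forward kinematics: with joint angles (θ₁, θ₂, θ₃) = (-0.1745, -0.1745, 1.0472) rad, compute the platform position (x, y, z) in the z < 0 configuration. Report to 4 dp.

φ1=0.0°: virtual centre (0.1585, 0.0000, 0.0174), radius l
arm 2 at φ=120.0°: ρ2 = 0.1585;  centre 2 = (-0.0792, 0.1372, 0.0174)
arm 3 at φ=240.0°: ρ3 = 0.1100;  centre 3 = (-0.0550, -0.0953, -0.0866)
subtract pairs → two planes through P
linear system: -0.4754x+0.2745y = 0.0000−0.0000z; -0.4270x+-0.1905y = -0.0058−-0.2079z
Cramer: x(z) = 0.0077-0.2747z;  y(z) = 0.0133-0.4758z
into |P−centre ₁|² = l²: 1.3018z² + 0.0355z + -0.0552 = 0;  Δ = 0.2886;  z = -0.2200 or 0.1927 → z<0 root = -0.2200
x = 0.0681, y = 0.1180

(0.0681, 0.1180, -0.2200)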